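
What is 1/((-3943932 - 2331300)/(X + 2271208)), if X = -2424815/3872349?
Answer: -8794907602777/24299888359968 ≈ -0.36193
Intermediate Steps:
X = -2424815/3872349 (X = -2424815*1/3872349 = -2424815/3872349 ≈ -0.62619)
1/((-3943932 - 2331300)/(X + 2271208)) = 1/((-3943932 - 2331300)/(-2424815/3872349 + 2271208)) = 1/(-6275232/8794907602777/3872349) = 1/(-6275232*3872349/8794907602777) = 1/(-24299888359968/8794907602777) = -8794907602777/24299888359968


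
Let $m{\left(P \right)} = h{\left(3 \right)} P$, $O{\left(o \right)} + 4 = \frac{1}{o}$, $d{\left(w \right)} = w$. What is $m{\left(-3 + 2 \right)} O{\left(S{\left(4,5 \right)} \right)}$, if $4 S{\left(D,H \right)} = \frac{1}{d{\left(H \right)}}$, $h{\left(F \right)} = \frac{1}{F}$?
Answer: $- \frac{16}{3} \approx -5.3333$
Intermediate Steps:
$S{\left(D,H \right)} = \frac{1}{4 H}$
$O{\left(o \right)} = -4 + \frac{1}{o}$
$m{\left(P \right)} = \frac{P}{3}$
$m{\left(-3 + 2 \right)} O{\left(S{\left(4,5 \right)} \right)} = \frac{-3 + 2}{3} \left(-4 + \frac{1}{\frac{1}{4} \cdot \frac{1}{5}}\right) = \frac{1}{3} \left(-1\right) \left(-4 + \frac{1}{\frac{1}{4} \cdot \frac{1}{5}}\right) = - \frac{-4 + \frac{1}{\frac{1}{20}}}{3} = - \frac{-4 + 20}{3} = \left(- \frac{1}{3}\right) 16 = - \frac{16}{3}$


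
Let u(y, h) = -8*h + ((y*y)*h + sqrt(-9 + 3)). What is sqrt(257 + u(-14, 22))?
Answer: sqrt(4393 + I*sqrt(6)) ≈ 66.28 + 0.0185*I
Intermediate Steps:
u(y, h) = -8*h + I*sqrt(6) + h*y**2 (u(y, h) = -8*h + (y**2*h + sqrt(-6)) = -8*h + (h*y**2 + I*sqrt(6)) = -8*h + (I*sqrt(6) + h*y**2) = -8*h + I*sqrt(6) + h*y**2)
sqrt(257 + u(-14, 22)) = sqrt(257 + (-8*22 + I*sqrt(6) + 22*(-14)**2)) = sqrt(257 + (-176 + I*sqrt(6) + 22*196)) = sqrt(257 + (-176 + I*sqrt(6) + 4312)) = sqrt(257 + (4136 + I*sqrt(6))) = sqrt(4393 + I*sqrt(6))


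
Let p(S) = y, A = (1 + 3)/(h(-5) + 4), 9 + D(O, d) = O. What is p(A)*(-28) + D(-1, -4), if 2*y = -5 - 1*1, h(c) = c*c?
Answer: 74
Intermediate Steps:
h(c) = c**2
D(O, d) = -9 + O
y = -3 (y = (-5 - 1*1)/2 = (-5 - 1)/2 = (1/2)*(-6) = -3)
A = 4/29 (A = (1 + 3)/((-5)**2 + 4) = 4/(25 + 4) = 4/29 ≈ 0.13793)
p(S) = -3
p(A)*(-28) + D(-1, -4) = -3*(-28) + (-9 - 1) = 84 - 10 = 74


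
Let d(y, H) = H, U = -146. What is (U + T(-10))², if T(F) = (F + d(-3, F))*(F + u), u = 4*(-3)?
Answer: 86436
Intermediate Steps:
u = -12
T(F) = 2*F*(-12 + F) (T(F) = (F + F)*(F - 12) = (2*F)*(-12 + F) = 2*F*(-12 + F))
(U + T(-10))² = (-146 + 2*(-10)*(-12 - 10))² = (-146 + 2*(-10)*(-22))² = (-146 + 440)² = 294² = 86436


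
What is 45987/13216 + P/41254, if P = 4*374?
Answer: 958459417/272606432 ≈ 3.5159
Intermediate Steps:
P = 1496
45987/13216 + P/41254 = 45987/13216 + 1496/41254 = 45987*(1/13216) + 1496*(1/41254) = 45987/13216 + 748/20627 = 958459417/272606432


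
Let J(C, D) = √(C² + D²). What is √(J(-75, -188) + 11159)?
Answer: √(11159 + √40969) ≈ 106.59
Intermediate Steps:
√(J(-75, -188) + 11159) = √(√((-75)² + (-188)²) + 11159) = √(√(5625 + 35344) + 11159) = √(√40969 + 11159) = √(11159 + √40969)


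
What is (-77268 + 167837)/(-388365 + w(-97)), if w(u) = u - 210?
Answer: -90569/388672 ≈ -0.23302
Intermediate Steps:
w(u) = -210 + u
(-77268 + 167837)/(-388365 + w(-97)) = (-77268 + 167837)/(-388365 + (-210 - 97)) = 90569/(-388365 - 307) = 90569/(-388672) = 90569*(-1/388672) = -90569/388672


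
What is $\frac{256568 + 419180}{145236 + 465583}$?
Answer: $\frac{675748}{610819} \approx 1.1063$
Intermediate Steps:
$\frac{256568 + 419180}{145236 + 465583} = \frac{675748}{610819}$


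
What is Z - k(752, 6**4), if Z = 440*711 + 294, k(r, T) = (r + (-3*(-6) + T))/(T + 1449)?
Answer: 859550764/2745 ≈ 3.1313e+5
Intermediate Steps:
k(r, T) = (18 + T + r)/(1449 + T) (k(r, T) = (r + (18 + T))/(1449 + T) = (18 + T + r)/(1449 + T))
Z = 313134 (Z = 312840 + 294 = 313134)
Z - k(752, 6**4) = 313134 - (18 + 6**4 + 752)/(1449 + 6**4) = 313134 - (18 + 1296 + 752)/(1449 + 1296) = 313134 - 2066/2745 = 859550764/2745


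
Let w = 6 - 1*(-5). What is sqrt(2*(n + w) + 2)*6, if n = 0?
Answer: 12*sqrt(6) ≈ 29.394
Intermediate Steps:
w = 11 (w = 6 + 5 = 11)
sqrt(2*(n + w) + 2)*6 = sqrt(2*(0 + 11) + 2)*6 = sqrt(2*11 + 2)*6 = sqrt(22 + 2)*6 = sqrt(24)*6 = (2*sqrt(6))*6 = 12*sqrt(6)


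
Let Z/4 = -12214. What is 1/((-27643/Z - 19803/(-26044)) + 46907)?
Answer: 318101416/14921604977727 ≈ 2.1318e-5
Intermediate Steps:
Z = -48856 (Z = 4*(-12214) = -48856)
1/((-27643/Z - 19803/(-26044)) + 46907) = 1/((-27643/(-48856) - 19803/(-26044)) + 46907) = 1/((-27643*(-1/48856) - 19803*(-1/26044)) + 46907) = 1/((27643/48856 + 19803/26044) + 46907) = 1/(421857415/318101416 + 46907) = 1/(14921604977727/318101416) = 318101416/14921604977727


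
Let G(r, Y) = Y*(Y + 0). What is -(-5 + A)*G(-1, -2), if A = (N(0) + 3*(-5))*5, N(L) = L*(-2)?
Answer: 320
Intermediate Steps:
G(r, Y) = Y**2 (G(r, Y) = Y*Y = Y**2)
N(L) = -2*L
A = -75 (A = (-2*0 + 3*(-5))*5 = (0 - 15)*5 = -15*5 = -75)
-(-5 + A)*G(-1, -2) = -(-5 - 75)*(-2)**2 = -(-80)*4 = -1*(-320) = 320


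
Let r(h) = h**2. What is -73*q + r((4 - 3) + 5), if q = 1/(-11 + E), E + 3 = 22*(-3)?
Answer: 2953/80 ≈ 36.912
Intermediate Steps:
E = -69 (E = -3 + 22*(-3) = -3 - 66 = -69)
q = -1/80 (q = 1/(-11 - 69) = 1/(-80) = -1/80 ≈ -0.012500)
-73*q + r((4 - 3) + 5) = -73*(-1/80) + ((4 - 3) + 5)**2 = 73/80 + (1 + 5)**2 = 73/80 + 6**2 = 73/80 + 36 = 2953/80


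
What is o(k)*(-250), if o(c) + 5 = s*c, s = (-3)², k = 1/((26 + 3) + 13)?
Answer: 8375/7 ≈ 1196.4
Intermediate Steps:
k = 1/42 (k = 1/(29 + 13) = 1/42 ≈ 0.023810)
s = 9
o(c) = -5 + 9*c
o(k)*(-250) = (-5 + 9*(1/42))*(-250) = (-5 + 3/14)*(-250) = -67/14*(-250) = 8375/7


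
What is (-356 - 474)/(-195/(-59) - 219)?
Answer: 24485/6363 ≈ 3.8480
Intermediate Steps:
(-356 - 474)/(-195/(-59) - 219) = -830/(-195*(-1/59) - 219) = -830/(195/59 - 219) = -830/(-12726/59) = -830*(-59/12726) = 24485/6363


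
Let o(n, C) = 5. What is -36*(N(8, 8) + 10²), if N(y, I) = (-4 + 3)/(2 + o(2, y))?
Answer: -25164/7 ≈ -3594.9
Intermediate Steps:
N(y, I) = -⅐ (N(y, I) = (-4 + 3)/(2 + 5) = -1/7 = -1*⅐ = -⅐)
-36*(N(8, 8) + 10²) = -36*(-⅐ + 10²) = -36*(-⅐ + 100) = -36*699/7 = -25164/7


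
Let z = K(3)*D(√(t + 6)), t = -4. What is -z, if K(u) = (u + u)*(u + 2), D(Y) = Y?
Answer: -30*√2 ≈ -42.426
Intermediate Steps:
K(u) = 2*u*(2 + u) (K(u) = (2*u)*(2 + u) = 2*u*(2 + u))
z = 30*√2 (z = (2*3*(2 + 3))*√(-4 + 6) = (2*3*5)*√2 = 30*√2 ≈ 42.426)
-z = -30*√2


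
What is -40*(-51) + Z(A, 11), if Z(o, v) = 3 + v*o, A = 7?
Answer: 2120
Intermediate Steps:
Z(o, v) = 3 + o*v
-40*(-51) + Z(A, 11) = -40*(-51) + (3 + 7*11) = 2040 + (3 + 77) = 2040 + 80 = 2120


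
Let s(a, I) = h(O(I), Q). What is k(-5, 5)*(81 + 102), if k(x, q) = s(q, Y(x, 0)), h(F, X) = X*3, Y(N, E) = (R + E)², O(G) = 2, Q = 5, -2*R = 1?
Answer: 2745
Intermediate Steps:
R = -½ (R = -½*1 = -½ ≈ -0.50000)
Y(N, E) = (-½ + E)²
h(F, X) = 3*X
s(a, I) = 15 (s(a, I) = 3*5 = 15)
k(x, q) = 15
k(-5, 5)*(81 + 102) = 15*(81 + 102) = 15*183 = 2745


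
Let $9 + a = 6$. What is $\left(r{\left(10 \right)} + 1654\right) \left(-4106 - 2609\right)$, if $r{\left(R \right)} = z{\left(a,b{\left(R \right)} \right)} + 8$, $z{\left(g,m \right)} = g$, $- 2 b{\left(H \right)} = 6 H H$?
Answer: $-11140185$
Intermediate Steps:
$b{\left(H \right)} = - 3 H^{2}$ ($b{\left(H \right)} = - \frac{6 H H}{2} = - \frac{6 H^{2}}{2} = - 3 H^{2}$)
$a = -3$ ($a = -9 + 6 = -3$)
$r{\left(R \right)} = 5$ ($r{\left(R \right)} = -3 + 8 = 5$)
$\left(r{\left(10 \right)} + 1654\right) \left(-4106 - 2609\right) = \left(5 + 1654\right) \left(-4106 - 2609\right) = 1659 \left(-6715\right) = -11140185$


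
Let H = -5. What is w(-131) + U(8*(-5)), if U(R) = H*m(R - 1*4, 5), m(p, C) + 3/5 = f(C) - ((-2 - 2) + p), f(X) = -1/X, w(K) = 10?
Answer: -226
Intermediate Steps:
m(p, C) = 17/5 - p - 1/C (m(p, C) = -3/5 + (-1/C - ((-2 - 2) + p)) = -3/5 + (-1/C - (-4 + p)) = -3/5 + (-1/C + (4 - p)) = -3/5 + (4 - p - 1/C) = 17/5 - p - 1/C)
U(R) = -36 + 5*R (U(R) = -5*(17/5 - (R - 1*4) - 1/5) = -5*(17/5 - (R - 4) - 1*1/5) = -5*(17/5 - (-4 + R) - 1/5) = -5*(17/5 + (4 - R) - 1/5) = -5*(36/5 - R) = -36 + 5*R)
w(-131) + U(8*(-5)) = 10 + (-36 + 5*(8*(-5))) = 10 + (-36 + 5*(-40)) = 10 + (-36 - 200) = 10 - 236 = -226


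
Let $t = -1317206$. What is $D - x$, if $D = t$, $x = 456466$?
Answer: $-1773672$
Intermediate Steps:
$D = -1317206$
$D - x = -1317206 - 456466 = -1773672$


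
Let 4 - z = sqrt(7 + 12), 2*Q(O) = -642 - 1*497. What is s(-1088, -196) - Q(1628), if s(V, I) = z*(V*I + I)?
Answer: 1705555/2 - 213052*sqrt(19) ≈ -75895.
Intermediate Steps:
Q(O) = -1139/2 (Q(O) = (-642 - 1*497)/2 = (-642 - 497)/2 = (1/2)*(-1139) = -1139/2)
z = 4 - sqrt(19) (z = 4 - sqrt(7 + 12) = 4 - sqrt(19) ≈ -0.35890)
s(V, I) = (4 - sqrt(19))*(I + I*V) (s(V, I) = (4 - sqrt(19))*(V*I + I) = (4 - sqrt(19))*(I*V + I) = (4 - sqrt(19))*(I + I*V))
s(-1088, -196) - Q(1628) = -196*(1 - 1088)*(4 - sqrt(19)) - 1*(-1139/2) = -196*(-1087)*(4 - sqrt(19)) + 1139/2 = (852208 - 213052*sqrt(19)) + 1139/2 = 1705555/2 - 213052*sqrt(19)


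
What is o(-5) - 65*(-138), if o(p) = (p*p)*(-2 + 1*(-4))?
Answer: 8820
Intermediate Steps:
o(p) = -6*p² (o(p) = p²*(-2 - 4) = p²*(-6) = -6*p²)
o(-5) - 65*(-138) = -6*(-5)² - 65*(-138) = -6*25 + 8970 = -150 + 8970 = 8820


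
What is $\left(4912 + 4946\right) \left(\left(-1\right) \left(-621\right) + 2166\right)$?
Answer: $27474246$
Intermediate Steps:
$\left(4912 + 4946\right) \left(\left(-1\right) \left(-621\right) + 2166\right) = 9858 \left(621 + 2166\right) = 9858 \cdot 2787 = 27474246$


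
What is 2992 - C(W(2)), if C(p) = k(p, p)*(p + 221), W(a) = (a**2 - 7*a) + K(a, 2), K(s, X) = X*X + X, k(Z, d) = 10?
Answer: 822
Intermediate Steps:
K(s, X) = X + X**2 (K(s, X) = X**2 + X = X + X**2)
W(a) = 6 + a**2 - 7*a (W(a) = (a**2 - 7*a) + 2*(1 + 2) = (a**2 - 7*a) + 2*3 = (a**2 - 7*a) + 6 = 6 + a**2 - 7*a)
C(p) = 2210 + 10*p (C(p) = 10*(p + 221) = 10*(221 + p) = 2210 + 10*p)
2992 - C(W(2)) = 2992 - (2210 + 10*(6 + 2**2 - 7*2)) = 2992 - (2210 + 10*(6 + 4 - 14)) = 2992 - (2210 + 10*(-4)) = 2992 - (2210 - 40) = 2992 - 1*2170 = 2992 - 2170 = 822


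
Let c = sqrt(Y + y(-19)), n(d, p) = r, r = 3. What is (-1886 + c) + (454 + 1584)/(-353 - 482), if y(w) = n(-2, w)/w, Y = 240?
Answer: -1576848/835 + 7*sqrt(1767)/19 ≈ -1873.0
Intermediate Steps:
n(d, p) = 3
y(w) = 3/w
c = 7*sqrt(1767)/19 (c = sqrt(240 + 3/(-19)) = sqrt(240 + 3*(-1/19)) = sqrt(240 - 3/19) = sqrt(4557/19) = 7*sqrt(1767)/19 ≈ 15.487)
(-1886 + c) + (454 + 1584)/(-353 - 482) = (-1886 + 7*sqrt(1767)/19) + (454 + 1584)/(-353 - 482) = (-1886 + 7*sqrt(1767)/19) + 2038/(-835) = (-1886 + 7*sqrt(1767)/19) + 2038*(-1/835) = (-1886 + 7*sqrt(1767)/19) - 2038/835 = -1576848/835 + 7*sqrt(1767)/19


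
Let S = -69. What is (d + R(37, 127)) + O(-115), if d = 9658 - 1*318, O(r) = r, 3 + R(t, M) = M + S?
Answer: 9280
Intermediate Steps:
R(t, M) = -72 + M (R(t, M) = -3 + (M - 69) = -3 + (-69 + M) = -72 + M)
d = 9340 (d = 9658 - 318 = 9340)
(d + R(37, 127)) + O(-115) = (9340 + (-72 + 127)) - 115 = (9340 + 55) - 115 = 9395 - 115 = 9280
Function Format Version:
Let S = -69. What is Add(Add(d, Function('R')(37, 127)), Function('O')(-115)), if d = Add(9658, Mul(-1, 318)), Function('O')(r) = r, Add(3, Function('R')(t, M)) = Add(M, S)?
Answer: 9280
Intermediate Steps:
Function('R')(t, M) = Add(-72, M) (Function('R')(t, M) = Add(-3, Add(M, -69)) = Add(-3, Add(-69, M)) = Add(-72, M))
d = 9340 (d = Add(9658, -318) = 9340)
Add(Add(d, Function('R')(37, 127)), Function('O')(-115)) = Add(Add(9340, Add(-72, 127)), -115) = Add(Add(9340, 55), -115) = Add(9395, -115) = 9280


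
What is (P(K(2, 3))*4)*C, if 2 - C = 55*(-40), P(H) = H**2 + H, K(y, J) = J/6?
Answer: 6606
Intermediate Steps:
K(y, J) = J/6 (K(y, J) = J*(1/6) = J/6)
P(H) = H + H**2
C = 2202 (C = 2 - 55*(-40) = 2 - 1*(-2200) = 2 + 2200 = 2202)
(P(K(2, 3))*4)*C = ((((1/6)*3)*(1 + (1/6)*3))*4)*2202 = (((1 + 1/2)/2)*4)*2202 = (((1/2)*(3/2))*4)*2202 = ((3/4)*4)*2202 = 3*2202 = 6606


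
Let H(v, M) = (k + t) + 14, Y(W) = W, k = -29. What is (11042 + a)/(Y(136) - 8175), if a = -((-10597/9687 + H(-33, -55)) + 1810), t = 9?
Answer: -89499103/77873793 ≈ -1.1493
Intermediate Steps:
H(v, M) = -6 (H(v, M) = (-29 + 9) + 14 = -20 + 14 = -6)
a = -17464751/9687 (a = -((-10597/9687 - 6) + 1810) = -(-68719/9687 + 1810) = -1*17464751/9687 = -17464751/9687 ≈ -1802.9)
(11042 + a)/(Y(136) - 8175) = (11042 - 17464751/9687)/(136 - 8175) = (89499103/9687)/(-8039) = (89499103/9687)*(-1/8039) = -89499103/77873793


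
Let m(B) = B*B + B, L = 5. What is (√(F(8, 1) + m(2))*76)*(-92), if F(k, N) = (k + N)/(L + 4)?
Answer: -6992*√7 ≈ -18499.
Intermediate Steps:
m(B) = B + B² (m(B) = B² + B = B + B²)
F(k, N) = N/9 + k/9 (F(k, N) = (k + N)/(5 + 4) = (N + k)/9 = (N + k)*(⅑) = N/9 + k/9)
(√(F(8, 1) + m(2))*76)*(-92) = (√(((⅑)*1 + (⅑)*8) + 2*(1 + 2))*76)*(-92) = (√((⅑ + 8/9) + 2*3)*76)*(-92) = (√(1 + 6)*76)*(-92) = (√7*76)*(-92) = (76*√7)*(-92) = -6992*√7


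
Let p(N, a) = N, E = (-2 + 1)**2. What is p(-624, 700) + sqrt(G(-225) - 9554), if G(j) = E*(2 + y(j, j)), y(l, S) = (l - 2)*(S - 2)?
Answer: -624 + sqrt(41977) ≈ -419.12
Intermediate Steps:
y(l, S) = (-2 + S)*(-2 + l) (y(l, S) = (-2 + l)*(-2 + S) = (-2 + S)*(-2 + l))
E = 1 (E = (-1)**2 = 1)
G(j) = 6 + j**2 - 4*j (G(j) = 1*(2 + (4 - 2*j - 2*j + j*j)) = 1*(2 + (4 - 2*j - 2*j + j**2)) = 1*(2 + (4 + j**2 - 4*j)) = 1*(6 + j**2 - 4*j) = 6 + j**2 - 4*j)
p(-624, 700) + sqrt(G(-225) - 9554) = -624 + sqrt((6 + (-225)**2 - 4*(-225)) - 9554) = -624 + sqrt((6 + 50625 + 900) - 9554) = -624 + sqrt(51531 - 9554) = -624 + sqrt(41977)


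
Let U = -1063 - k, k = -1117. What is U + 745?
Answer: 799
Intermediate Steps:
U = 54 (U = -1063 - 1*(-1117) = -1063 + 1117 = 54)
U + 745 = 54 + 745 = 799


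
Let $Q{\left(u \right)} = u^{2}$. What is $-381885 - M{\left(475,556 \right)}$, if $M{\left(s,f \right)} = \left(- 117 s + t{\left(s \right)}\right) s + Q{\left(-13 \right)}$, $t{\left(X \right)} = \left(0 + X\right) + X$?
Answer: $25564821$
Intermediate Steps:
$t{\left(X \right)} = 2 X$ ($t{\left(X \right)} = X + X = 2 X$)
$M{\left(s,f \right)} = 169 - 115 s^{2}$ ($M{\left(s,f \right)} = \left(- 117 s + 2 s\right) s + \left(-13\right)^{2} = - 115 s s + 169 = - 115 s^{2} + 169 = 169 - 115 s^{2}$)
$-381885 - M{\left(475,556 \right)} = -381885 - \left(169 - 115 \cdot 475^{2}\right) = -381885 - \left(169 - 25946875\right) = -381885 - -25946706 = -381885 + 25946706 = 25564821$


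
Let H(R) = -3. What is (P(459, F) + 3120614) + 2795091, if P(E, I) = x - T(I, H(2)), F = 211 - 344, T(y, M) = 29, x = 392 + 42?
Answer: 5916110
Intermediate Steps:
x = 434
F = -133
P(E, I) = 405 (P(E, I) = 434 - 1*29 = 434 - 29 = 405)
(P(459, F) + 3120614) + 2795091 = (405 + 3120614) + 2795091 = 3121019 + 2795091 = 5916110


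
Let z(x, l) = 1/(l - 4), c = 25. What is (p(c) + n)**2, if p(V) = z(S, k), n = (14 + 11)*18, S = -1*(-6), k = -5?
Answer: 16394401/81 ≈ 2.0240e+5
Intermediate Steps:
S = 6
z(x, l) = 1/(-4 + l)
n = 450 (n = 25*18 = 450)
p(V) = -1/9 (p(V) = 1/(-4 - 5) = 1/(-9) = -1/9)
(p(c) + n)**2 = (-1/9 + 450)**2 = (4049/9)**2 = 16394401/81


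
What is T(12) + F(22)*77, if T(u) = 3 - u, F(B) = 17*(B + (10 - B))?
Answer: 13081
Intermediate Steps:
F(B) = 170 (F(B) = 17*10 = 170)
T(12) + F(22)*77 = (3 - 1*12) + 170*77 = (3 - 12) + 13090 = -9 + 13090 = 13081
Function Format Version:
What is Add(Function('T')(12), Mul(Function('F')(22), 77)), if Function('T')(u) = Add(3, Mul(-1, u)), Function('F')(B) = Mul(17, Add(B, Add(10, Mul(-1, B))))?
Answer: 13081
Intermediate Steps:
Function('F')(B) = 170 (Function('F')(B) = Mul(17, 10) = 170)
Add(Function('T')(12), Mul(Function('F')(22), 77)) = Add(Add(3, Mul(-1, 12)), Mul(170, 77)) = Add(Add(3, -12), 13090) = Add(-9, 13090) = 13081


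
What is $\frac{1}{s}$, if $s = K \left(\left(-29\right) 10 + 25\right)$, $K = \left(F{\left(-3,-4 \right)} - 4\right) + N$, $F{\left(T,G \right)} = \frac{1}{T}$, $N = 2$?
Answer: $\frac{3}{1855} \approx 0.0016173$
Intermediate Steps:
$K = - \frac{7}{3}$ ($K = \left(\frac{1}{-3} - 4\right) + 2 = \left(- \frac{1}{3} - 4\right) + 2 = - \frac{13}{3} + 2 = - \frac{7}{3} \approx -2.3333$)
$s = \frac{1855}{3}$ ($s = - \frac{7 \left(\left(-29\right) 10 + 25\right)}{3} = - \frac{7 \left(-290 + 25\right)}{3} = \left(- \frac{7}{3}\right) \left(-265\right) = \frac{1855}{3} \approx 618.33$)
$\frac{1}{s} = \frac{1}{\frac{1855}{3}} = \frac{3}{1855}$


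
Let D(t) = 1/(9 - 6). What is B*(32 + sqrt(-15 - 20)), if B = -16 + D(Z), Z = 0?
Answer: -1504/3 - 47*I*sqrt(35)/3 ≈ -501.33 - 92.685*I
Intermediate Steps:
D(t) = 1/3
B = -47/3 (B = -16 + 1/3 = -47/3 ≈ -15.667)
B*(32 + sqrt(-15 - 20)) = -47*(32 + sqrt(-15 - 20))/3 = -47*(32 + sqrt(-35))/3 = -47*(32 + I*sqrt(35))/3 = -1504/3 - 47*I*sqrt(35)/3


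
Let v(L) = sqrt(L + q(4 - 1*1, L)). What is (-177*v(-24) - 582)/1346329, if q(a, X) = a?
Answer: -582/1346329 - 177*I*sqrt(21)/1346329 ≈ -0.00043229 - 0.00060247*I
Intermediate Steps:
v(L) = sqrt(3 + L) (v(L) = sqrt(L + (4 - 1*1)) = sqrt(L + (4 - 1)) = sqrt(L + 3) = sqrt(3 + L))
(-177*v(-24) - 582)/1346329 = (-177*sqrt(3 - 24) - 582)/1346329 = (-177*I*sqrt(21) - 582)*(1/1346329) = (-582 - 177*I*sqrt(21))*(1/1346329) = -582/1346329 - 177*I*sqrt(21)/1346329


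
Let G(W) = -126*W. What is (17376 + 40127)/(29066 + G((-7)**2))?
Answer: 57503/22892 ≈ 2.5119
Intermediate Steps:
(17376 + 40127)/(29066 + G((-7)**2)) = (17376 + 40127)/(29066 - 126*(-7)**2) = 57503/(29066 - 126*49) = 57503/(29066 - 6174) = 57503/22892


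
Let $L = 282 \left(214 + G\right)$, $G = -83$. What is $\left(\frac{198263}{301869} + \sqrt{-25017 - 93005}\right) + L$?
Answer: $\frac{11151842861}{301869} + i \sqrt{118022} \approx 36943.0 + 343.54 i$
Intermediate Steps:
$L = 36942$ ($L = 282 \left(214 - 83\right) = 282 \cdot 131 = 36942$)
$\left(\frac{198263}{301869} + \sqrt{-25017 - 93005}\right) + L = \left(\frac{198263}{301869} + \sqrt{-25017 - 93005}\right) + 36942 = \left(198263 \cdot \frac{1}{301869} + \sqrt{-25017 - 93005}\right) + 36942 = \left(\frac{198263}{301869} + \sqrt{-118022}\right) + 36942 = \left(\frac{198263}{301869} + i \sqrt{118022}\right) + 36942 = \frac{11151842861}{301869} + i \sqrt{118022}$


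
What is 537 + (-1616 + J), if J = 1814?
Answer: 735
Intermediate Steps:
537 + (-1616 + J) = 537 + (-1616 + 1814) = 537 + 198 = 735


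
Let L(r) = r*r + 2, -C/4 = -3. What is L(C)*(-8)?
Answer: -1168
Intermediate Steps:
C = 12 (C = -4*(-3) = 12)
L(r) = 2 + r² (L(r) = r² + 2 = 2 + r²)
L(C)*(-8) = (2 + 12²)*(-8) = (2 + 144)*(-8) = 146*(-8) = -1168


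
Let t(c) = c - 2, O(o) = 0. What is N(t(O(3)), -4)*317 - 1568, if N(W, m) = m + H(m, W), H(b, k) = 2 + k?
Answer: -2836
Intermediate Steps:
t(c) = -2 + c
N(W, m) = 2 + W + m (N(W, m) = m + (2 + W) = 2 + W + m)
N(t(O(3)), -4)*317 - 1568 = (2 + (-2 + 0) - 4)*317 - 1568 = (2 - 2 - 4)*317 - 1568 = -4*317 - 1568 = -1268 - 1568 = -2836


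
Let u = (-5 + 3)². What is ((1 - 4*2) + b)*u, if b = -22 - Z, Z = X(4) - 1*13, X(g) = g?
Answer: -80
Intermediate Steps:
u = 4 (u = (-2)² = 4)
Z = -9 (Z = 4 - 1*13 = 4 - 13 = -9)
b = -13 (b = -22 - 1*(-9) = -22 + 9 = -13)
((1 - 4*2) + b)*u = ((1 - 4*2) - 13)*4 = ((1 - 8) - 13)*4 = (-7 - 13)*4 = -20*4 = -80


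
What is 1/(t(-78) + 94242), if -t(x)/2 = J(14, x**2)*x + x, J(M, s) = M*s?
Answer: 1/13381854 ≈ 7.4728e-8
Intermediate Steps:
t(x) = -28*x**3 - 2*x (t(x) = -2*((14*x**2)*x + x) = -2*(14*x**3 + x) = -2*(x + 14*x**3) = -28*x**3 - 2*x)
1/(t(-78) + 94242) = 1/((-28*(-78)**3 - 2*(-78)) + 94242) = 1/((-28*(-474552) + 156) + 94242) = 1/((13287456 + 156) + 94242) = 1/(13287612 + 94242) = 1/13381854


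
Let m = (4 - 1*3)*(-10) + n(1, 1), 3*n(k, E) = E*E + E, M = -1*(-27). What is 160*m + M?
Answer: -4399/3 ≈ -1466.3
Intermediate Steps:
M = 27
n(k, E) = E/3 + E²/3 (n(k, E) = (E*E + E)/3 = (E² + E)/3 = (E + E²)/3 = E/3 + E²/3)
m = -28/3 (m = (4 - 1*3)*(-10) + (⅓)*1*(1 + 1) = (4 - 3)*(-10) + (⅓)*1*2 = 1*(-10) + ⅔ = -10 + ⅔ = -28/3 ≈ -9.3333)
160*m + M = 160*(-28/3) + 27 = -4480/3 + 27 = -4399/3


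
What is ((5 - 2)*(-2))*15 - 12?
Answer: -102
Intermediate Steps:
((5 - 2)*(-2))*15 - 12 = (3*(-2))*15 - 12 = -6*15 - 12 = -90 - 12 = -102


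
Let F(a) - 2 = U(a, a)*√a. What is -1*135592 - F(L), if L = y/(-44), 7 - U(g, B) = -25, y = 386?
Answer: -135594 - 16*I*√4246/11 ≈ -1.3559e+5 - 94.78*I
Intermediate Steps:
U(g, B) = 32 (U(g, B) = 7 - 1*(-25) = 7 + 25 = 32)
L = -193/22 (L = 386/(-44) = 386*(-1/44) = -193/22 ≈ -8.7727)
F(a) = 2 + 32*√a
-1*135592 - F(L) = -1*135592 - (2 + 32*√(-193/22)) = -135592 - (2 + 32*(I*√4246/22)) = -135592 - (2 + 16*I*√4246/11) = -135592 + (-2 - 16*I*√4246/11) = -135594 - 16*I*√4246/11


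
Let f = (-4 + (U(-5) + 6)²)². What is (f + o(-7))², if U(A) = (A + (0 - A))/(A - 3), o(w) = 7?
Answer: 1062961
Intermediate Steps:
U(A) = 0 (U(A) = (A - A)/(-3 + A) = 0/(-3 + A) = 0)
f = 1024 (f = (-4 + (0 + 6)²)² = (-4 + 6²)² = (-4 + 36)² = 32² = 1024)
(f + o(-7))² = (1024 + 7)² = 1031² = 1062961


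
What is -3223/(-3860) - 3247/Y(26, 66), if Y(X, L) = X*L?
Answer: -437672/413985 ≈ -1.0572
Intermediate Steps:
Y(X, L) = L*X
-3223/(-3860) - 3247/Y(26, 66) = -3223/(-3860) - 3247/(66*26) = -3223*(-1/3860) - 3247/1716 = 3223/3860 - 3247*1/1716 = 3223/3860 - 3247/1716 = -437672/413985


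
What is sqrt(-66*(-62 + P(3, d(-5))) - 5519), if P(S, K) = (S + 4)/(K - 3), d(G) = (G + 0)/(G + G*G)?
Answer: I*sqrt(217139)/13 ≈ 35.845*I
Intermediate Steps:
d(G) = G/(G + G**2)
P(S, K) = (4 + S)/(-3 + K)
sqrt(-66*(-62 + P(3, d(-5))) - 5519) = sqrt(-66*(-62 + (4 + 3)/(-3 + 1/(1 - 5))) - 5519) = sqrt(-66*(-62 + 7/(-3 + 1/(-4))) - 5519) = sqrt(-66*(-62 + 7/(-3 - 1/4)) - 5519) = sqrt(-66*(-62 + 7/(-13/4)) - 5519) = sqrt(-66*(-62 - 4/13*7) - 5519) = sqrt(-66*(-62 - 28/13) - 5519) = sqrt(-66*(-834/13) - 5519) = sqrt(55044/13 - 5519) = sqrt(-16703/13) = I*sqrt(217139)/13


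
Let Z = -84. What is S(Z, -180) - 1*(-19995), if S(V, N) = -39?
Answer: 19956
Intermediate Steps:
S(Z, -180) - 1*(-19995) = -39 - 1*(-19995) = -39 + 19995 = 19956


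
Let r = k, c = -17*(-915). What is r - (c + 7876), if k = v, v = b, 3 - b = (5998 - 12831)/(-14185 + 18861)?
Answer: -109542495/4676 ≈ -23427.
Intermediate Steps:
b = 20861/4676 (b = 3 - (5998 - 12831)/(-14185 + 18861) = 3 - (-6833)/4676 = 3 - 1*(-6833/4676) = 3 + 6833/4676 = 20861/4676 ≈ 4.4613)
c = 15555
v = 20861/4676 ≈ 4.4613
k = 20861/4676 ≈ 4.4613
r = 20861/4676 ≈ 4.4613
r - (c + 7876) = 20861/4676 - (15555 + 7876) = 20861/4676 - 1*23431 = 20861/4676 - 23431 = -109542495/4676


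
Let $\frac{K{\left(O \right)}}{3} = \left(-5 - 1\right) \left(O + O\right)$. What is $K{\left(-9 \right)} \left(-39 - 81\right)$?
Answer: $-38880$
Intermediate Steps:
$K{\left(O \right)} = - 36 O$ ($K{\left(O \right)} = 3 \left(-5 - 1\right) \left(O + O\right) = 3 \left(- 6 \cdot 2 O\right) = 3 \left(- 12 O\right) = - 36 O$)
$K{\left(-9 \right)} \left(-39 - 81\right) = \left(-36\right) \left(-9\right) \left(-39 - 81\right) = 324 \left(-120\right) = -38880$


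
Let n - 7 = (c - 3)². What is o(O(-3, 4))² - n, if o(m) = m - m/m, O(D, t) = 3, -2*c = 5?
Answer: -133/4 ≈ -33.250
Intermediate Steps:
c = -5/2 (c = -½*5 = -5/2 ≈ -2.5000)
o(m) = -1 + m (o(m) = m - 1*1 = m - 1 = -1 + m)
n = 149/4 (n = 7 + (-5/2 - 3)² = 7 + (-11/2)² = 7 + 121/4 = 149/4 ≈ 37.250)
o(O(-3, 4))² - n = (-1 + 3)² - 1*149/4 = 2² - 149/4 = 4 - 149/4 = -133/4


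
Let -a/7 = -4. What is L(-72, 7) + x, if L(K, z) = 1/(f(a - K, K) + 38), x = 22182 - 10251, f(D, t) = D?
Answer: 1646479/138 ≈ 11931.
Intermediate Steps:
a = 28 (a = -7*(-4) = 28)
x = 11931
L(K, z) = 1/(66 - K) (L(K, z) = 1/((28 - K) + 38) = 1/(66 - K))
L(-72, 7) + x = -1/(-66 - 72) + 11931 = -1/(-138) + 11931 = -1*(-1/138) + 11931 = 1/138 + 11931 = 1646479/138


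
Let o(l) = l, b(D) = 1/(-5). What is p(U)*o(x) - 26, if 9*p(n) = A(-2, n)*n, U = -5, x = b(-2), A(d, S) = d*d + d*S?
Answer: -220/9 ≈ -24.444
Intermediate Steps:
A(d, S) = d**2 + S*d
b(D) = -1/5
x = -1/5 ≈ -0.20000
p(n) = n*(4 - 2*n)/9 (p(n) = ((-2*(n - 2))*n)/9 = ((-2*(-2 + n))*n)/9 = ((4 - 2*n)*n)/9 = (n*(4 - 2*n))/9 = n*(4 - 2*n)/9)
p(U)*o(x) - 26 = ((2/9)*(-5)*(2 - 1*(-5)))*(-1/5) - 26 = ((2/9)*(-5)*(2 + 5))*(-1/5) - 26 = ((2/9)*(-5)*7)*(-1/5) - 26 = -70/9*(-1/5) - 26 = 14/9 - 26 = -220/9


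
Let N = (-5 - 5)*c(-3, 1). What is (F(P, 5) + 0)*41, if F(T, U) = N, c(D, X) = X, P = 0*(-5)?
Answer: -410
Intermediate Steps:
P = 0
N = -10 (N = (-5 - 5)*1 = -10*1 = -10)
F(T, U) = -10
(F(P, 5) + 0)*41 = (-10 + 0)*41 = -10*41 = -410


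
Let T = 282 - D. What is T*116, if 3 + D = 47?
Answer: 27608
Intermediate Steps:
D = 44 (D = -3 + 47 = 44)
T = 238 (T = 282 - 1*44 = 282 - 44 = 238)
T*116 = 238*116 = 27608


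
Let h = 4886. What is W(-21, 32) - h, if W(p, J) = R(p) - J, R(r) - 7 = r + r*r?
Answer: -4491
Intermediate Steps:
R(r) = 7 + r + r**2 (R(r) = 7 + (r + r*r) = 7 + (r + r**2) = 7 + r + r**2)
W(p, J) = 7 + p + p**2 - J (W(p, J) = (7 + p + p**2) - J = 7 + p + p**2 - J)
W(-21, 32) - h = (7 - 21 + (-21)**2 - 1*32) - 1*4886 = (7 - 21 + 441 - 32) - 4886 = 395 - 4886 = -4491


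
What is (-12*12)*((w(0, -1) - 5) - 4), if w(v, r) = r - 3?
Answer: 1872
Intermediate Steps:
w(v, r) = -3 + r
(-12*12)*((w(0, -1) - 5) - 4) = (-12*12)*(((-3 - 1) - 5) - 4) = -144*((-4 - 5) - 4) = -144*(-9 - 4) = -144*(-13) = 1872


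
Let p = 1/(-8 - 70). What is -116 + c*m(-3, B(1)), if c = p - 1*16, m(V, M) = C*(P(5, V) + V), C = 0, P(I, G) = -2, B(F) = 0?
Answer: -116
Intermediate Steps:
p = -1/78 (p = 1/(-78) = -1/78 ≈ -0.012821)
m(V, M) = 0 (m(V, M) = 0*(-2 + V) = 0)
c = -1249/78 (c = -1/78 - 1*16 = -1/78 - 16 = -1249/78 ≈ -16.013)
-116 + c*m(-3, B(1)) = -116 - 1249/78*0 = -116 + 0 = -116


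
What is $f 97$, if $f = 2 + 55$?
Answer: $5529$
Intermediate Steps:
$f = 57$
$f 97 = 57 \cdot 97 = 5529$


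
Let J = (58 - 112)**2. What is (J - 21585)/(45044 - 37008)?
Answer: -381/164 ≈ -2.3232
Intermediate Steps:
J = 2916 (J = (-54)**2 = 2916)
(J - 21585)/(45044 - 37008) = (2916 - 21585)/(45044 - 37008) = -18669/8036 = -18669*1/8036 = -381/164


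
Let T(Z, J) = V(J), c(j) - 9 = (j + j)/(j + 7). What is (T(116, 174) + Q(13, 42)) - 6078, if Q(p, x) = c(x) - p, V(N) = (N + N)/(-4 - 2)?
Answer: -42968/7 ≈ -6138.3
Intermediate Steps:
c(j) = 9 + 2*j/(7 + j) (c(j) = 9 + (j + j)/(j + 7) = 9 + (2*j)/(7 + j) = 9 + 2*j/(7 + j))
V(N) = -N/3 (V(N) = (2*N)/(-6) = (2*N)*(-⅙) = -N/3)
T(Z, J) = -J/3
Q(p, x) = -p + (63 + 11*x)/(7 + x) (Q(p, x) = (63 + 11*x)/(7 + x) - p = -p + (63 + 11*x)/(7 + x))
(T(116, 174) + Q(13, 42)) - 6078 = (-⅓*174 + (63 + 11*42 - 1*13*(7 + 42))/(7 + 42)) - 6078 = (-58 + (63 + 462 - 1*13*49)/49) - 6078 = (-58 + (63 + 462 - 637)/49) - 6078 = (-58 + (1/49)*(-112)) - 6078 = (-58 - 16/7) - 6078 = -422/7 - 6078 = -42968/7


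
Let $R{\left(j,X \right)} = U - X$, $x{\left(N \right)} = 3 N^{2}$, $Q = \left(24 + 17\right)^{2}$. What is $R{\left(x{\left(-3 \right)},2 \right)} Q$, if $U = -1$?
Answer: $-5043$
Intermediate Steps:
$Q = 1681$ ($Q = 41^{2} = 1681$)
$R{\left(j,X \right)} = -1 - X$
$R{\left(x{\left(-3 \right)},2 \right)} Q = \left(-1 - 2\right) 1681 = \left(-3\right) 1681 = -5043$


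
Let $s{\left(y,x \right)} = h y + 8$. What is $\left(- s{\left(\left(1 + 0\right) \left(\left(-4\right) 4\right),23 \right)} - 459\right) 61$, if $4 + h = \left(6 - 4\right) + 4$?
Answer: $-26535$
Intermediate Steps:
$h = 2$ ($h = -4 + \left(\left(6 - 4\right) + 4\right) = -4 + \left(2 + 4\right) = -4 + 6 = 2$)
$s{\left(y,x \right)} = 8 + 2 y$ ($s{\left(y,x \right)} = 2 y + 8 = 8 + 2 y$)
$\left(- s{\left(\left(1 + 0\right) \left(\left(-4\right) 4\right),23 \right)} - 459\right) 61 = \left(- (8 + 2 \left(1 + 0\right) \left(\left(-4\right) 4\right)) - 459\right) 61 = \left(- (8 + 2 \cdot 1 \left(-16\right)) - 459\right) 61 = \left(- (8 + 2 \left(-16\right)) - 459\right) 61 = \left(- (8 - 32) - 459\right) 61 = \left(\left(-1\right) \left(-24\right) - 459\right) 61 = \left(24 - 459\right) 61 = \left(-435\right) 61 = -26535$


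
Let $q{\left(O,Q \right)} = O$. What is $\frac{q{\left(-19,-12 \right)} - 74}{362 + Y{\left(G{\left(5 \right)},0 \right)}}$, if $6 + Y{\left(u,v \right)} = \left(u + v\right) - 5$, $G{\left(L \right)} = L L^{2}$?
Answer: $- \frac{93}{476} \approx -0.19538$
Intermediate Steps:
$G{\left(L \right)} = L^{3}$
$Y{\left(u,v \right)} = -11 + u + v$ ($Y{\left(u,v \right)} = -6 - \left(5 - u - v\right) = -6 + \left(-5 + u + v\right) = -11 + u + v$)
$\frac{q{\left(-19,-12 \right)} - 74}{362 + Y{\left(G{\left(5 \right)},0 \right)}} = \frac{-19 - 74}{362 + \left(-11 + 5^{3} + 0\right)} = - \frac{93}{362 + \left(-11 + 125 + 0\right)} = - \frac{93}{362 + 114} = - \frac{93}{476}$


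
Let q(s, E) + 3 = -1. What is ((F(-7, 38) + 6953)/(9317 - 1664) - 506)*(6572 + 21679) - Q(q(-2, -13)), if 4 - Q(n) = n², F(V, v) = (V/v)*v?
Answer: -36401119212/2551 ≈ -1.4269e+7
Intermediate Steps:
q(s, E) = -4 (q(s, E) = -3 - 1 = -4)
F(V, v) = V
Q(n) = 4 - n²
((F(-7, 38) + 6953)/(9317 - 1664) - 506)*(6572 + 21679) - Q(q(-2, -13)) = ((-7 + 6953)/(9317 - 1664) - 506)*(6572 + 21679) - (4 - 1*(-4)²) = (6946/7653 - 506)*28251 - (4 - 1*16) = (6946*(1/7653) - 506)*28251 - (4 - 16) = (6946/7653 - 506)*28251 - 1*(-12) = -3865472/7653*28251 + 12 = -36401149824/2551 + 12 = -36401119212/2551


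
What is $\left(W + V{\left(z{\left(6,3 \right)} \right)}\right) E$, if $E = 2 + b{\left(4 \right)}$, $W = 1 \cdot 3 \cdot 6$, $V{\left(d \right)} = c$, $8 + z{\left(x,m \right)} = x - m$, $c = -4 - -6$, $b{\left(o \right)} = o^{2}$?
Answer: $360$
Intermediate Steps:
$c = 2$ ($c = -4 + 6 = 2$)
$z{\left(x,m \right)} = -8 + x - m$ ($z{\left(x,m \right)} = -8 - \left(m - x\right) = -8 + x - m$)
$V{\left(d \right)} = 2$
$W = 18$ ($W = 3 \cdot 6 = 18$)
$E = 18$ ($E = 2 + 4^{2} = 2 + 16 = 18$)
$\left(W + V{\left(z{\left(6,3 \right)} \right)}\right) E = \left(18 + 2\right) 18 = 20 \cdot 18 = 360$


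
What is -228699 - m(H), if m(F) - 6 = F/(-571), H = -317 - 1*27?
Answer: -130590899/571 ≈ -2.2871e+5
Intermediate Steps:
H = -344 (H = -317 - 27 = -344)
m(F) = 6 - F/571 (m(F) = 6 + F/(-571) = 6 + F*(-1/571) = 6 - F/571)
-228699 - m(H) = -228699 - (6 - 1/571*(-344)) = -228699 - (6 + 344/571) = -228699 - 1*3770/571 = -228699 - 3770/571 = -130590899/571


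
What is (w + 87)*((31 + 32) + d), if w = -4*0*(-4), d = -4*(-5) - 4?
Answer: 6873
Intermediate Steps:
d = 16 (d = 20 - 4 = 16)
w = 0 (w = 0*(-4) = 0)
(w + 87)*((31 + 32) + d) = (0 + 87)*((31 + 32) + 16) = 87*(63 + 16) = 87*79 = 6873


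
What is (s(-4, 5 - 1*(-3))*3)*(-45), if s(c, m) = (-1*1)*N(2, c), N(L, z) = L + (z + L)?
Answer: 0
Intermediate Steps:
N(L, z) = z + 2*L (N(L, z) = L + (L + z) = z + 2*L)
s(c, m) = -4 - c (s(c, m) = (-1*1)*(c + 2*2) = -(c + 4) = -(4 + c) = -4 - c)
(s(-4, 5 - 1*(-3))*3)*(-45) = ((-4 - 1*(-4))*3)*(-45) = ((-4 + 4)*3)*(-45) = (0*3)*(-45) = 0*(-45) = 0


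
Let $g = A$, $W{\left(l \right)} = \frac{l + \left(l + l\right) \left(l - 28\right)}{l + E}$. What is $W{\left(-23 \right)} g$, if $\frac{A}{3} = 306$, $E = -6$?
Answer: $- \frac{2132514}{29} \approx -73535.0$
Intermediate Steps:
$A = 918$ ($A = 3 \cdot 306 = 918$)
$W{\left(l \right)} = \frac{l + 2 l \left(-28 + l\right)}{-6 + l}$ ($W{\left(l \right)} = \frac{l + \left(l + l\right) \left(l - 28\right)}{l - 6} = \frac{l + 2 l \left(-28 + l\right)}{-6 + l}$)
$g = 918$
$W{\left(-23 \right)} g = - \frac{23 \left(-55 + 2 \left(-23\right)\right)}{-6 - 23} \cdot 918 = - \frac{23 \left(-55 - 46\right)}{-29} \cdot 918 = \left(-23\right) \left(- \frac{1}{29}\right) \left(-101\right) 918 = \left(- \frac{2323}{29}\right) 918 = - \frac{2132514}{29}$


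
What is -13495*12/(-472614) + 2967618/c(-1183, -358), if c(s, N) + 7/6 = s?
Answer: -1402346049502/559653745 ≈ -2505.7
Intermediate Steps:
c(s, N) = -7/6 + s
-13495*12/(-472614) + 2967618/c(-1183, -358) = -13495*12/(-472614) + 2967618/(-7/6 - 1183) = -161940*(-1/472614) + 2967618/(-7105/6) = 26990/78769 + 2967618*(-6/7105) = 26990/78769 - 17805708/7105 = -1402346049502/559653745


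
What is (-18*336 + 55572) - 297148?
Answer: -247624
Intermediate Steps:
(-18*336 + 55572) - 297148 = (-6048 + 55572) - 297148 = 49524 - 297148 = -247624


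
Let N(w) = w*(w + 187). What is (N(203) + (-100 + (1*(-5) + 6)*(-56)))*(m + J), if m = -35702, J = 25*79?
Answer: -2664905178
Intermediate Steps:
N(w) = w*(187 + w)
J = 1975
(N(203) + (-100 + (1*(-5) + 6)*(-56)))*(m + J) = (203*(187 + 203) + (-100 + (1*(-5) + 6)*(-56)))*(-35702 + 1975) = (203*390 + (-100 + (-5 + 6)*(-56)))*(-33727) = (79170 + (-100 + 1*(-56)))*(-33727) = (79170 + (-100 - 56))*(-33727) = (79170 - 156)*(-33727) = 79014*(-33727) = -2664905178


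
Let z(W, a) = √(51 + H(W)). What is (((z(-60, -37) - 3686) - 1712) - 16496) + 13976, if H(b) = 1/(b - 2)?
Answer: -7918 + √195982/62 ≈ -7910.9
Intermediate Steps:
H(b) = 1/(-2 + b)
z(W, a) = √(51 + 1/(-2 + W))
(((z(-60, -37) - 3686) - 1712) - 16496) + 13976 = (((√((-101 + 51*(-60))/(-2 - 60)) - 3686) - 1712) - 16496) + 13976 = (((√((-101 - 3060)/(-62)) - 3686) - 1712) - 16496) + 13976 = (((√(-1/62*(-3161)) - 3686) - 1712) - 16496) + 13976 = (((√(3161/62) - 3686) - 1712) - 16496) + 13976 = (((√195982/62 - 3686) - 1712) - 16496) + 13976 = (((-3686 + √195982/62) - 1712) - 16496) + 13976 = ((-5398 + √195982/62) - 16496) + 13976 = (-21894 + √195982/62) + 13976 = -7918 + √195982/62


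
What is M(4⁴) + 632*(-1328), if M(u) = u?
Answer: -839040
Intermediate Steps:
M(4⁴) + 632*(-1328) = 4⁴ + 632*(-1328) = 256 - 839296 = -839040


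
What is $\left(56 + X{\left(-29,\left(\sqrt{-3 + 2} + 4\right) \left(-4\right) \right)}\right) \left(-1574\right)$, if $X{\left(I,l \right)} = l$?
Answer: $-62960 + 6296 i \approx -62960.0 + 6296.0 i$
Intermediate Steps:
$\left(56 + X{\left(-29,\left(\sqrt{-3 + 2} + 4\right) \left(-4\right) \right)}\right) \left(-1574\right) = \left(56 + \left(\sqrt{-3 + 2} + 4\right) \left(-4\right)\right) \left(-1574\right) = \left(56 + \left(\sqrt{-1} + 4\right) \left(-4\right)\right) \left(-1574\right) = \left(56 + \left(i + 4\right) \left(-4\right)\right) \left(-1574\right) = \left(56 + \left(4 + i\right) \left(-4\right)\right) \left(-1574\right) = \left(56 - \left(16 + 4 i\right)\right) \left(-1574\right) = \left(40 - 4 i\right) \left(-1574\right) = -62960 + 6296 i$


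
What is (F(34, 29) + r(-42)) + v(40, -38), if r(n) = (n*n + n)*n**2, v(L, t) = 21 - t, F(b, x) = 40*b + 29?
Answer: 3039056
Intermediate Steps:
F(b, x) = 29 + 40*b
r(n) = n**2*(n + n**2) (r(n) = (n**2 + n)*n**2 = (n + n**2)*n**2 = n**2*(n + n**2))
(F(34, 29) + r(-42)) + v(40, -38) = ((29 + 40*34) + (-42)**3*(1 - 42)) + (21 - 1*(-38)) = ((29 + 1360) - 74088*(-41)) + (21 + 38) = (1389 + 3037608) + 59 = 3038997 + 59 = 3039056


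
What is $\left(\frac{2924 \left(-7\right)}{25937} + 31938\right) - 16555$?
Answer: $\frac{398968403}{25937} \approx 15382.0$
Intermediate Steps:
$\left(\frac{2924 \left(-7\right)}{25937} + 31938\right) - 16555 = \left(\left(-20468\right) \frac{1}{25937} + 31938\right) - 16555 = \left(- \frac{20468}{25937} + 31938\right) - 16555 = \frac{828355438}{25937} - 16555 = \frac{398968403}{25937}$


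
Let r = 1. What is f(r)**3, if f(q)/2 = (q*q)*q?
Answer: 8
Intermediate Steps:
f(q) = 2*q**3 (f(q) = 2*((q*q)*q) = 2*(q**2*q) = 2*q**3)
f(r)**3 = (2*1**3)**3 = (2*1)**3 = 2**3 = 8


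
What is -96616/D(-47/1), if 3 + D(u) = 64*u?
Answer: 96616/3011 ≈ 32.088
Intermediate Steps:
D(u) = -3 + 64*u
-96616/D(-47/1) = -96616/(-3 + 64*(-47/1)) = -96616/(-3 + 64*(-47*1)) = -96616/(-3 + 64*(-47)) = -96616/(-3 - 3008) = -96616/(-3011) = -96616*(-1/3011) = 96616/3011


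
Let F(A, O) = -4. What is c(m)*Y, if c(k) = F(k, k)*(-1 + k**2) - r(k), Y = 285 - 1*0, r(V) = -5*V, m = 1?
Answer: 1425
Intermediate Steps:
Y = 285 (Y = 285 + 0 = 285)
c(k) = 4 - 4*k**2 + 5*k (c(k) = -4*(-1 + k**2) - (-5)*k = (4 - 4*k**2) + 5*k = 4 - 4*k**2 + 5*k)
c(m)*Y = (4 - 4*1**2 + 5*1)*285 = (4 - 4*1 + 5)*285 = (4 - 4 + 5)*285 = 5*285 = 1425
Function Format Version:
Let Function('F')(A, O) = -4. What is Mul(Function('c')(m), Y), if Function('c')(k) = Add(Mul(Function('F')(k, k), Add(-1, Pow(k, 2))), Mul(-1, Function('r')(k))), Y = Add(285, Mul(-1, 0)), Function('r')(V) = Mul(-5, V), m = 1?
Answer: 1425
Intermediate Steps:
Y = 285 (Y = Add(285, 0) = 285)
Function('c')(k) = Add(4, Mul(-4, Pow(k, 2)), Mul(5, k)) (Function('c')(k) = Add(Mul(-4, Add(-1, Pow(k, 2))), Mul(-1, Mul(-5, k))) = Add(Add(4, Mul(-4, Pow(k, 2))), Mul(5, k)) = Add(4, Mul(-4, Pow(k, 2)), Mul(5, k)))
Mul(Function('c')(m), Y) = Mul(Add(4, Mul(-4, Pow(1, 2)), Mul(5, 1)), 285) = Mul(Add(4, Mul(-4, 1), 5), 285) = Mul(Add(4, -4, 5), 285) = Mul(5, 285) = 1425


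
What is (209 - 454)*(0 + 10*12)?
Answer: -29400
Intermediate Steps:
(209 - 454)*(0 + 10*12) = -245*(0 + 120) = -245*120 = -29400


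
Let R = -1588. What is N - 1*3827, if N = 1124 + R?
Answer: -4291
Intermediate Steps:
N = -464 (N = 1124 - 1588 = -464)
N - 1*3827 = -464 - 1*3827 = -464 - 3827 = -4291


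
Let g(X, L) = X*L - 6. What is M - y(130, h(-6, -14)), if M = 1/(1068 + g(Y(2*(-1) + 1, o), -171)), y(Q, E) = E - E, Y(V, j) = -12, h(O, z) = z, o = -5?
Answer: 1/3114 ≈ 0.00032113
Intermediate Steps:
y(Q, E) = 0
g(X, L) = -6 + L*X (g(X, L) = L*X - 6 = -6 + L*X)
M = 1/3114 (M = 1/(1068 + (-6 - 171*(-12))) = 1/(1068 + (-6 + 2052)) = 1/(1068 + 2046) = 1/3114 ≈ 0.00032113)
M - y(130, h(-6, -14)) = 1/3114 - 1*0 = 1/3114 + 0 = 1/3114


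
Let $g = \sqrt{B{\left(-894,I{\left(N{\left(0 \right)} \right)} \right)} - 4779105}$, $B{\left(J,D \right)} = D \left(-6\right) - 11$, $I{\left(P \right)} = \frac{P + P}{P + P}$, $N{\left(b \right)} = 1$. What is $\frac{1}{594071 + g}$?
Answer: $\frac{594071}{352925132163} - \frac{i \sqrt{4779122}}{352925132163} \approx 1.6833 \cdot 10^{-6} - 6.1943 \cdot 10^{-9} i$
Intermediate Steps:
$I{\left(P \right)} = 1$ ($I{\left(P \right)} = \frac{2 P}{2 P} = 2 P \frac{1}{2 P} = 1$)
$B{\left(J,D \right)} = -11 - 6 D$ ($B{\left(J,D \right)} = - 6 D - 11 = -11 - 6 D$)
$g = i \sqrt{4779122}$ ($g = \sqrt{\left(-11 - 6\right) - 4779105} = \sqrt{-17 - 4779105} = \sqrt{-4779122} = i \sqrt{4779122} \approx 2186.1 i$)
$\frac{1}{594071 + g} = \frac{1}{594071 + i \sqrt{4779122}}$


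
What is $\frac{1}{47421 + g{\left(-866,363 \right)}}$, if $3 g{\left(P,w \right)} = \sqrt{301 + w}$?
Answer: $\frac{426789}{20238760505} - \frac{6 \sqrt{166}}{20238760505} \approx 2.1084 \cdot 10^{-5}$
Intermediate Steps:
$g{\left(P,w \right)} = \frac{\sqrt{301 + w}}{3}$
$\frac{1}{47421 + g{\left(-866,363 \right)}} = \frac{1}{47421 + \frac{\sqrt{301 + 363}}{3}} = \frac{1}{47421 + \frac{\sqrt{664}}{3}} = \frac{1}{47421 + \frac{2 \sqrt{166}}{3}}$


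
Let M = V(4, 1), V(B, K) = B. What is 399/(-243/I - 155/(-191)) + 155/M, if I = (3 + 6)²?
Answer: -6317/44 ≈ -143.57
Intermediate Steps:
I = 81 (I = 9² = 81)
M = 4
399/(-243/I - 155/(-191)) + 155/M = 399/(-243/81 - 155/(-191)) + 155/4 = 399/(-243*1/81 - 155*(-1/191)) + 155*(¼) = 399/(-3 + 155/191) + 155/4 = 399/(-418/191) + 155/4 = 399*(-191/418) + 155/4 = -4011/22 + 155/4 = -6317/44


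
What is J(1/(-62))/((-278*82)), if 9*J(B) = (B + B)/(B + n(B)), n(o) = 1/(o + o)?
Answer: -1/197265186 ≈ -5.0693e-9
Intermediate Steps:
n(o) = 1/(2*o)
J(B) = 2*B/(9*(B + 1/(2*B))) (J(B) = ((B + B)/(B + 1/(2*B)))/9 = ((2*B)/(B + 1/(2*B)))/9 = (2*B/(B + 1/(2*B)))/9 = 2*B/(9*(B + 1/(2*B))))
J(1/(-62))/((-278*82)) = (4*(1/(-62))²/(9*(1 + 2*(1/(-62))²)))/((-278*82)) = (4*(-1/62)²/(9*(1 + 2*(-1/62)²)))/(-22796) = ((4/9)*(1/3844)/(1 + 2*(1/3844)))*(-1/22796) = ((4/9)*(1/3844)/(1 + 1/1922))*(-1/22796) = ((4/9)*(1/3844)/(1923/1922))*(-1/22796) = ((4/9)*(1/3844)*(1922/1923))*(-1/22796) = (2/17307)*(-1/22796) = -1/197265186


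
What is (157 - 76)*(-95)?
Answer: -7695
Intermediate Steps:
(157 - 76)*(-95) = 81*(-95) = -7695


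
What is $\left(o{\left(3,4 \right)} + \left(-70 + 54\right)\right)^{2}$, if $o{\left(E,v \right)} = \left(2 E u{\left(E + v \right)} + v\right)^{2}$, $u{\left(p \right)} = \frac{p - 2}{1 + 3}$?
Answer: $\frac{216225}{16} \approx 13514.0$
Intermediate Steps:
$u{\left(p \right)} = - \frac{1}{2} + \frac{p}{4}$ ($u{\left(p \right)} = \frac{-2 + p}{4} = \left(-2 + p\right) \frac{1}{4} = - \frac{1}{2} + \frac{p}{4}$)
$o{\left(E,v \right)} = \left(v + 2 E \left(- \frac{1}{2} + \frac{E}{4} + \frac{v}{4}\right)\right)^{2}$ ($o{\left(E,v \right)} = \left(2 E \left(- \frac{1}{2} + \frac{E + v}{4}\right) + v\right)^{2} = \left(2 E \left(- \frac{1}{2} + \left(\frac{E}{4} + \frac{v}{4}\right)\right) + v\right)^{2} = \left(2 E \left(- \frac{1}{2} + \frac{E}{4} + \frac{v}{4}\right) + v\right)^{2} = \left(v + 2 E \left(- \frac{1}{2} + \frac{E}{4} + \frac{v}{4}\right)\right)^{2}$)
$\left(o{\left(3,4 \right)} + \left(-70 + 54\right)\right)^{2} = \left(\frac{\left(2 \cdot 4 + 3 \left(-2 + 3 + 4\right)\right)^{2}}{4} + \left(-70 + 54\right)\right)^{2} = \left(\frac{\left(8 + 3 \cdot 5\right)^{2}}{4} - 16\right)^{2} = \left(\frac{\left(8 + 15\right)^{2}}{4} - 16\right)^{2} = \left(\frac{23^{2}}{4} - 16\right)^{2} = \left(\frac{1}{4} \cdot 529 - 16\right)^{2} = \left(\frac{529}{4} - 16\right)^{2} = \left(\frac{465}{4}\right)^{2} = \frac{216225}{16}$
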